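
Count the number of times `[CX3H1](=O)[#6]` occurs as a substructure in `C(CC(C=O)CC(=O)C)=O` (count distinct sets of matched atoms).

2

[CX3H1](=O)[#6] is the SMARTS for an aldehyde: an sp2 carbon with one H, double-bonded to O and single-bonded to carbon.
The molecule carries 2 separate instances of an aldehyde (-CHO) meeting every constraint; each maps to a distinct set of atoms, giving 2 matches.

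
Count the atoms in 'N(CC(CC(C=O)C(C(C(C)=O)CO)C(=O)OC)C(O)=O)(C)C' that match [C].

15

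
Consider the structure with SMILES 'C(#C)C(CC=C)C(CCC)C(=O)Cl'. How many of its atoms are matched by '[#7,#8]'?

1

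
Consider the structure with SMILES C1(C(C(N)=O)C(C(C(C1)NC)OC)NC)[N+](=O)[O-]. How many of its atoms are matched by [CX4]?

9

Check the 18 heavy atoms by environment: 9× C (X4) → match; 3× N (X3) → no; 1× O (X2) → no; 1× C (X3) → no; 2× O (X1) → no; 1× N (charge +1, X3) → no; 1× O (charge -1, X1) → no.
That gives 9 matching atoms.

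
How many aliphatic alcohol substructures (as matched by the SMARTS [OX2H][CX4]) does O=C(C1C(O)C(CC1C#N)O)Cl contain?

2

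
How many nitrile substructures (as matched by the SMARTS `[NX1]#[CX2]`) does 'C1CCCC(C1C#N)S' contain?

[NX1]#[CX2] is the SMARTS for a nitrile: a nitrogen triple-bonded to a two-connected carbon.
Exactly one fragment in the molecule meets all constraints, giving 1 match.

1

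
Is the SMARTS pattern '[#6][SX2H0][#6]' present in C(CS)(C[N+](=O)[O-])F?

The pattern [#6][SX2H0][#6] describes an aliphatic sulfur bridging two carbons with no H on the sulfur — a thioether.
The closest candidate here is a thiol (-SH), but the sulfur has H1, not H0 bridging two carbons. No other fragment satisfies the full query, so there is no match.

No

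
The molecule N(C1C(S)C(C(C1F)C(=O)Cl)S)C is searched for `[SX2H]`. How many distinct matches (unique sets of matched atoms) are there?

2

[SX2H] is the SMARTS for a thiol: an aliphatic sulfur with two connections, one being H.
The molecule carries 2 separate instances of a thiol (-SH) meeting every constraint; each maps to a distinct set of atoms, giving 2 matches.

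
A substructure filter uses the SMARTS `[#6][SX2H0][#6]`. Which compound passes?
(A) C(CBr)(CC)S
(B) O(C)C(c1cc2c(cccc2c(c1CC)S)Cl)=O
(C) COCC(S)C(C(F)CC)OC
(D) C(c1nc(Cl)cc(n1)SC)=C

D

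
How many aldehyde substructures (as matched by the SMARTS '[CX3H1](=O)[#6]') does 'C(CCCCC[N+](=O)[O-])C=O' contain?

1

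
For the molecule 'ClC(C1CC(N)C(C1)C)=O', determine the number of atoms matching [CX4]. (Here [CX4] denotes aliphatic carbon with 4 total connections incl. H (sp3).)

The query [CX4] means: C with X4: aliphatic carbon with exactly 4 total connections (bonds + H).
Check the 10 heavy atoms by environment: 6× C (X4) → match; 1× N (X3) → no; 1× C (X3) → no; 1× O (X1) → no; 1× Cl (X1) → no.
That gives 6 matching atoms.

6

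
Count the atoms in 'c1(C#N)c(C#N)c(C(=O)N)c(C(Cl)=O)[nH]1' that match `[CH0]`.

The query [CH0] means: aliphatic carbon with no attached hydrogen.
Check the 15 heavy atoms by environment: 1× n (aromatic, H1) → no; 4× c (aromatic, H0) → no; 4× C (H0) → match; 2× O (H0) → no; 1× N (H2) → no; 1× Cl (H0) → no; 2× N (H0) → no.
That gives 4 matching atoms.

4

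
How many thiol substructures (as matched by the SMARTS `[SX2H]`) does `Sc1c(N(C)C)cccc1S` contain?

2

[SX2H] is the SMARTS for a thiol: an aliphatic sulfur with two connections, one being H.
The molecule carries 2 separate instances of a thiol (-SH) meeting every constraint; each maps to a distinct set of atoms, giving 2 matches.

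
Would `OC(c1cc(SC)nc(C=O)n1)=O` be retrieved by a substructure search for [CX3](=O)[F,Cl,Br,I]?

The pattern [CX3](=O)[F,Cl,Br,I] describes a carbonyl carbon bonded to a halogen — an acyl halide.
The closest candidate here is a carboxylic acid group (-C(=O)OH), but the carbonyl is bonded to -OH, not to a halogen. No other fragment satisfies the full query, so there is no match.

No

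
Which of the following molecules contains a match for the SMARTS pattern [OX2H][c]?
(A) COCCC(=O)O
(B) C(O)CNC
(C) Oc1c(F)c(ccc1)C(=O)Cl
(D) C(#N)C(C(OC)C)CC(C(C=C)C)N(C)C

C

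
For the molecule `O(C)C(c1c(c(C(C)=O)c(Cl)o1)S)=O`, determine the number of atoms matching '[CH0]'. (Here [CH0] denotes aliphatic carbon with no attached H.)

Check the 14 heavy atoms by environment: 1× o (aromatic, H0) → no; 4× c (aromatic, H0) → no; 2× C (H0) → match; 3× O (H0) → no; 2× C (H3) → no; 1× Cl (H0) → no; 1× S (H1) → no.
That gives 2 matching atoms.

2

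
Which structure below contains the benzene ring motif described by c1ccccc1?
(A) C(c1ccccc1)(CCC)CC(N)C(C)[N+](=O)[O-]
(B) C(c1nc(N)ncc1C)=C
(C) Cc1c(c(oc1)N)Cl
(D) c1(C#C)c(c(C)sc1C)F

c1ccccc1 describes six aromatic carbons in a ring (a benzene ring).
(A) contains a phenyl ring, which satisfies every atom and bond constraint.
(B) has a methyl group (-CH3) but no six-membered all-carbon aromatic ring is present.
(C) has a methyl group (-CH3) but no six-membered all-carbon aromatic ring is present.
(D) has a methyl group (-CH3) but no six-membered all-carbon aromatic ring is present.
So the answer is (A).

A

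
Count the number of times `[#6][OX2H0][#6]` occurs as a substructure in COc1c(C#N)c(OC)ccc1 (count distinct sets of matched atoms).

2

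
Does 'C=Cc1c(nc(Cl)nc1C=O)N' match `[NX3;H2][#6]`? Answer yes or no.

The pattern [NX3;H2][#6] describes a trivalent nitrogen with two H attached to carbon — a primary amine.
The molecule carries a primary amino group (-NH2), whose atoms satisfy every constraint of the query, so the pattern matches.

Yes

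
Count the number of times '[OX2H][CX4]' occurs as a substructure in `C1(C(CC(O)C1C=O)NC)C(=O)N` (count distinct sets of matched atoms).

[OX2H][CX4] is the SMARTS for an aliphatic alcohol: a hydroxyl oxygen bound to an sp3 (X4) carbon.
Exactly one fragment in the molecule meets all constraints, giving 1 match.

1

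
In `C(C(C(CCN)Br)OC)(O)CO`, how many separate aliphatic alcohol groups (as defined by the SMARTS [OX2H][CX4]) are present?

2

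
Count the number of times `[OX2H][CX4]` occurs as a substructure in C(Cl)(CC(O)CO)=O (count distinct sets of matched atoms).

[OX2H][CX4] is the SMARTS for an aliphatic alcohol: a hydroxyl oxygen bound to an sp3 (X4) carbon.
The molecule carries 2 separate instances of a hydroxyl group (-OH) meeting every constraint; each maps to a distinct set of atoms, giving 2 matches.

2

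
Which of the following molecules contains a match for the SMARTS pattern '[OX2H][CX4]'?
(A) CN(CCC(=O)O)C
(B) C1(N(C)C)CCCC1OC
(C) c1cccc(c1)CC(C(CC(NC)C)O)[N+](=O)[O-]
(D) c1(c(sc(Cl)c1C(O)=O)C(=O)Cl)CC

[OX2H][CX4] describes a hydroxyl oxygen bound to an sp3 (X4) carbon (an aliphatic alcohol).
(A) has a carboxylic acid group (-C(=O)OH) but the -OH is on a CX3 carbonyl carbon, not a CX4 carbon.
(B) has a methoxy ether (-OCH3) but the oxygen has H0 (ether), not H1.
(C) contains a hydroxyl group (-OH), which satisfies every atom and bond constraint.
(D) has a carboxylic acid group (-C(=O)OH) but the -OH is on a CX3 carbonyl carbon, not a CX4 carbon.
So the answer is (C).

C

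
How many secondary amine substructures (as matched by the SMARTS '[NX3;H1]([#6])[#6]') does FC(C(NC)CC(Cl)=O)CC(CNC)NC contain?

3

[NX3;H1]([#6])[#6] is the SMARTS for a secondary amine: a trivalent nitrogen with one H, bonded to two carbons.
The molecule carries 3 separate instances of an N-methylamino group (-NHCH3) meeting every constraint; each maps to a distinct set of atoms, giving 3 matches.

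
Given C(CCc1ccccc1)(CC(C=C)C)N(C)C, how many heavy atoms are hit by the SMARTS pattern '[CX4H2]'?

3

Check the 17 heavy atoms by environment: 3× C (H3, X4) → no; 2× C (H1, X4) → no; 3× C (H2, X4) → match; 1× N (H0, X3) → no; 1× c (aromatic, H0, X3) → no; 5× c (aromatic, H1, X3) → no; 1× C (H1, X3) → no; 1× C (H2, X3) → no.
That gives 3 matching atoms.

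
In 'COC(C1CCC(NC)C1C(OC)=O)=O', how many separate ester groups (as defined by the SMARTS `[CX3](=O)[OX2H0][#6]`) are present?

[CX3](=O)[OX2H0][#6] is the SMARTS for an ester: a carbonyl carbon bonded to an oxygen that is itself bonded to carbon (no H on that O).
The molecule carries 2 separate instances of a methyl-ester group (-C(=O)OCH3) meeting every constraint; each maps to a distinct set of atoms, giving 2 matches.

2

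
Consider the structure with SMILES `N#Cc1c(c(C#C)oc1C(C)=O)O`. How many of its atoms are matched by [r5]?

5

The query [r5] means: r5 matches atoms in a five-membered ring.
Check the 13 heavy atoms by environment: 1× o (aromatic, in 5-ring) → match; 4× c (aromatic, in 5-ring) → match; 5× C (acyclic) → no; 2× O (acyclic) → no; 1× N (acyclic) → no.
Summing the matching environments: 1 + 4 = 5 matching atoms.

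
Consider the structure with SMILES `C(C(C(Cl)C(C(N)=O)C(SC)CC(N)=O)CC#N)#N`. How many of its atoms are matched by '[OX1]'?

2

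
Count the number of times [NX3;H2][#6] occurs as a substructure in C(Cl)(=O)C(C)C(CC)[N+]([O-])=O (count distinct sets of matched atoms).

[NX3;H2][#6] is the SMARTS for a primary amine: a trivalent nitrogen with two H attached to carbon.
The molecule has a nitro group (-[N+](=O)[O-]), but the nitrogen is [N+] with no H, not NX3H2; nothing else fits, so there are 0 matches.

0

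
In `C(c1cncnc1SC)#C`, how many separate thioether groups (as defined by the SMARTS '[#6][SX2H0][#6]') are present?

1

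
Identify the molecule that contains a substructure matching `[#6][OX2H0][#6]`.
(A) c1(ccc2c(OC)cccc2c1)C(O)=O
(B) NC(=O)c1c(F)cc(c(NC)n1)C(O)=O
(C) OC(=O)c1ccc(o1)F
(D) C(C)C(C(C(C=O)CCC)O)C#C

A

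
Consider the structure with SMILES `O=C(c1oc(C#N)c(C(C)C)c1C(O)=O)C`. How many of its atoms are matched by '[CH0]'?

The query [CH0] means: aliphatic carbon with no attached hydrogen.
Check the 16 heavy atoms by environment: 1× o (aromatic, H0) → no; 4× c (aromatic, H0) → no; 1× C (H1) → no; 3× C (H3) → no; 3× C (H0) → match; 2× O (H0) → no; 1× O (H1) → no; 1× N (H0) → no.
That gives 3 matching atoms.

3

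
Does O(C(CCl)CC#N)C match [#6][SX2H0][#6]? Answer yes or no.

No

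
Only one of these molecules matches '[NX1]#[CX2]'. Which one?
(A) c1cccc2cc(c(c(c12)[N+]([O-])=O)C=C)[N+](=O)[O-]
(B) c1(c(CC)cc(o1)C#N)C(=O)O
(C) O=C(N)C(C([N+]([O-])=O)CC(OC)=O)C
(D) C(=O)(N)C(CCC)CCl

B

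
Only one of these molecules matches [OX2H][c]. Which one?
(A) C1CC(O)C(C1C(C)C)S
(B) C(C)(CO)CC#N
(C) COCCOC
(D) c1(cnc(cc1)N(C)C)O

[OX2H][c] describes a hydroxyl oxygen attached to an aromatic carbon (a phenol).
(A) has a hydroxyl group (-OH) but the -OH is on an aliphatic carbon, not an aromatic c.
(B) has a hydroxyl group (-OH) but the -OH is on an aliphatic carbon, not an aromatic c.
(C) has a methoxy ether (-OCH3) but the oxygen has H0, not H1.
(D) contains a hydroxyl group (-OH), which satisfies every atom and bond constraint.
So the answer is (D).

D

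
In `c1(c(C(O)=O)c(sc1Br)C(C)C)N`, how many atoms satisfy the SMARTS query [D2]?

1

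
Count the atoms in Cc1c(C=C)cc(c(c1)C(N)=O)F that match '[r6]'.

Check the 13 heavy atoms by environment: 6× c (aromatic, in 6-ring) → match; 1× F (acyclic) → no; 4× C (acyclic) → no; 1× O (acyclic) → no; 1× N (acyclic) → no.
That gives 6 matching atoms.

6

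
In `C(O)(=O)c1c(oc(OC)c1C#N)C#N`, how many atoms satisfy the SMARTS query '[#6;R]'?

4

Check the 14 heavy atoms by environment: 1× o (aromatic, in 5-ring) → no; 4× c (aromatic, in 5-ring) → match; 4× C (acyclic) → no; 2× N (acyclic) → no; 3× O (acyclic) → no.
That gives 4 matching atoms.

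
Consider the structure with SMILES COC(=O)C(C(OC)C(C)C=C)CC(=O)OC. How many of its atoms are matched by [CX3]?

The query [CX3] means: C with X3: aliphatic carbon with exactly 3 total connections.
Check the 17 heavy atoms by environment: 8× C (X4) → no; 4× C (X3) → match; 2× O (X1) → no; 3× O (X2) → no.
That gives 4 matching atoms.

4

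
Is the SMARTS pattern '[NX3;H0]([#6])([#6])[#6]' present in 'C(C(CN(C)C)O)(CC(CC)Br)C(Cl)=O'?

Yes

The pattern [NX3;H0]([#6])([#6])[#6] describes a trivalent nitrogen with no H, bonded to three carbons — a tertiary amine.
The molecule carries a dimethylamino group (-N(CH3)2), whose atoms satisfy every constraint of the query, so the pattern matches.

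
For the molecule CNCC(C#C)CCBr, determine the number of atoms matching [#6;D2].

The query [#6;D2] means: any carbon bonded to exactly two heavy atoms.
Check the 9 heavy atoms by environment: 4× C (D2) → match; 1× C (D3) → no; 1× N (D2) → no; 2× C (D1) → no; 1× Br (D1) → no.
That gives 4 matching atoms.

4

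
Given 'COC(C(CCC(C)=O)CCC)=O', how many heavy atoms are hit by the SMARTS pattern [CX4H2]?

4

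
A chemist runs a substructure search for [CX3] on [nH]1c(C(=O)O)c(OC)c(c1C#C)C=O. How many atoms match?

The query [CX3] means: C with X3: aliphatic carbon with exactly 3 total connections.
Check the 14 heavy atoms by environment: 1× n (aromatic, X3) → no; 4× c (aromatic, X3) → no; 2× O (X2) → no; 1× C (X4) → no; 2× C (X3) → match; 2× O (X1) → no; 2× C (X2) → no.
That gives 2 matching atoms.

2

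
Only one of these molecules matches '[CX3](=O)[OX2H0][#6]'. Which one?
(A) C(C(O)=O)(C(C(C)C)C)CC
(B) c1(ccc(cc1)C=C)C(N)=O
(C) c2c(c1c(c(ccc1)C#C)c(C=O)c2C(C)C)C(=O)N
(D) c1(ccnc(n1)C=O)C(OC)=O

D

[CX3](=O)[OX2H0][#6] describes a carbonyl carbon bonded to an oxygen that is itself bonded to carbon (no H on that O) (an ester).
(A) has a carboxylic acid group (-C(=O)OH) but the singly-bonded O carries H (OX2H1, not H0).
(B) has a primary amide (-C(=O)NH2) but the carbonyl is bonded to N, not to an O-C linkage.
(C) has a primary amide (-C(=O)NH2) but the carbonyl is bonded to N, not to an O-C linkage.
(D) contains a methyl-ester group (-C(=O)OCH3), which satisfies every atom and bond constraint.
So the answer is (D).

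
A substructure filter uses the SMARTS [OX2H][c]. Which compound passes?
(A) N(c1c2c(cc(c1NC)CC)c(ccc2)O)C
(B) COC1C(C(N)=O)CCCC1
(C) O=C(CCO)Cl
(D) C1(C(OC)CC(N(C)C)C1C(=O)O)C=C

[OX2H][c] describes a hydroxyl oxygen attached to an aromatic carbon (a phenol).
(A) contains a hydroxyl group (-OH), which satisfies every atom and bond constraint.
(B) has a methoxy ether (-OCH3) but the oxygen has H0, not H1.
(C) has a hydroxyl group (-OH) but the -OH is on an aliphatic carbon, not an aromatic c.
(D) has a methoxy ether (-OCH3) but the oxygen has H0, not H1.
So the answer is (A).

A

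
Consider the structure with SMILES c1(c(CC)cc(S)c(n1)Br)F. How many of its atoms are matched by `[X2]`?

Check the 11 heavy atoms by environment: 1× n (aromatic, X2) → match; 5× c (aromatic, X3) → no; 1× S (X2) → match; 1× Br (X1) → no; 2× C (X4) → no; 1× F (X1) → no.
Summing the matching environments: 1 + 1 = 2 matching atoms.

2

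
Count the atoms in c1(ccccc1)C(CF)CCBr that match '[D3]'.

The query [D3] means: atom with exactly three heavy-atom neighbours.
Check the 12 heavy atoms by environment: 3× C (D2) → no; 1× C (D3) → match; 1× Br (D1) → no; 1× c (aromatic, D3) → match; 5× c (aromatic, D2) → no; 1× F (D1) → no.
Summing the matching environments: 1 + 1 = 2 matching atoms.

2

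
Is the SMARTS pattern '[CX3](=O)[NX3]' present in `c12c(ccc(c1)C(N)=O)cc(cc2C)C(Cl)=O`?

Yes

The pattern [CX3](=O)[NX3] describes a carbonyl carbon bonded to a trivalent nitrogen — an amide.
The molecule carries a primary amide (-C(=O)NH2), whose atoms satisfy every constraint of the query, so the pattern matches.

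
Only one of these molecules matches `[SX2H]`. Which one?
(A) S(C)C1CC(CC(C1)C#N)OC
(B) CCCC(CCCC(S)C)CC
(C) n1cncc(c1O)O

[SX2H] describes an aliphatic sulfur with two connections, one being H (a thiol).
(A) has a methylthio ether (-SCH3) but the sulfur has H0 (bonded to two carbons), not H1.
(B) contains a thiol (-SH), which satisfies every atom and bond constraint.
(C) has a hydroxyl group (-OH) but it is an -OH, not an -SH.
So the answer is (B).

B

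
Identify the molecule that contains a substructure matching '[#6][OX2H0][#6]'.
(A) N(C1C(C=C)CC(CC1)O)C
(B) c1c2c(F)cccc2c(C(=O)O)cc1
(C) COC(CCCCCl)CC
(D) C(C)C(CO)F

[#6][OX2H0][#6] describes an aliphatic oxygen bridging two carbons with no H on the oxygen (an ether).
(A) has a hydroxyl group (-OH) but the oxygen has H1, not H0 bridging two carbons.
(B) has a carboxylic acid group (-C(=O)OH) but the -OH oxygen has H1; the =O is OX1, not OX2.
(C) contains a methoxy ether (-OCH3), which satisfies every atom and bond constraint.
(D) has a hydroxyl group (-OH) but the oxygen has H1, not H0 bridging two carbons.
So the answer is (C).

C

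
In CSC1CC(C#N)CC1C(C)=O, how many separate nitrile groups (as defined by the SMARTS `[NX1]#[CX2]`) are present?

[NX1]#[CX2] is the SMARTS for a nitrile: a nitrogen triple-bonded to a two-connected carbon.
Exactly one fragment in the molecule meets all constraints, giving 1 match.

1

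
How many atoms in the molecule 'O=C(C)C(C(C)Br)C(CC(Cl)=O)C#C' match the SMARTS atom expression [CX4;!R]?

6

The query [CX4;!R] means: aliphatic carbon with four total connections, not in a ring.
Check the 14 heavy atoms by environment: 6× C (X4, acyclic) → match; 2× C (X3, acyclic) → no; 2× O (X1, acyclic) → no; 1× Cl (X1, acyclic) → no; 2× C (X2, acyclic) → no; 1× Br (X1, acyclic) → no.
That gives 6 matching atoms.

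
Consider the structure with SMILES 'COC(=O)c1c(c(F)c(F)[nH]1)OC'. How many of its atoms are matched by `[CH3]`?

2

The query [CH3] means: aliphatic carbon with exactly three hydrogens.
Check the 13 heavy atoms by environment: 1× n (aromatic, H1) → no; 4× c (aromatic, H0) → no; 3× O (H0) → no; 2× C (H3) → match; 2× F (H0) → no; 1× C (H0) → no.
That gives 2 matching atoms.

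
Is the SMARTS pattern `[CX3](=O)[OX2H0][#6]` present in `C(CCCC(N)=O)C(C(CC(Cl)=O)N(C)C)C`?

No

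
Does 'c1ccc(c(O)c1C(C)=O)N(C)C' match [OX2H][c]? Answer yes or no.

Yes

The pattern [OX2H][c] describes a hydroxyl oxygen attached to an aromatic carbon — a phenol.
The molecule carries a hydroxyl group (-OH), whose atoms satisfy every constraint of the query, so the pattern matches.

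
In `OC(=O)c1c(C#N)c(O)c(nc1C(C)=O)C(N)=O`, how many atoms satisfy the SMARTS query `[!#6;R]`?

1

Check the 18 heavy atoms by environment: 1× n (aromatic, in 6-ring) → match; 5× c (aromatic, in 6-ring) → no; 5× C (acyclic) → no; 5× O (acyclic) → no; 2× N (acyclic) → no.
That gives 1 matching atom.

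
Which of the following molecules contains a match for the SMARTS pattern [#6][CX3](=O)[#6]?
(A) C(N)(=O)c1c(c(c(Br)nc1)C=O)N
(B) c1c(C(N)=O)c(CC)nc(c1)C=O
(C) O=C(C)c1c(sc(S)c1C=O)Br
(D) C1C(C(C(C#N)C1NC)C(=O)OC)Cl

C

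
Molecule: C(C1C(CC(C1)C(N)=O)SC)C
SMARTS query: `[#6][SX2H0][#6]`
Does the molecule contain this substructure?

Yes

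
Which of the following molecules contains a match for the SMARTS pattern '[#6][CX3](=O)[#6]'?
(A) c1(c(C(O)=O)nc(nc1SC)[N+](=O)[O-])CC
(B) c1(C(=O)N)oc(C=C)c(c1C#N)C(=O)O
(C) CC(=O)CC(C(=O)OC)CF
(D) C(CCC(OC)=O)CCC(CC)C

C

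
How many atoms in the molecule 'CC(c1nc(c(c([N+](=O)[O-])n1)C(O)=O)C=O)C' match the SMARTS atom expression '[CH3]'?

2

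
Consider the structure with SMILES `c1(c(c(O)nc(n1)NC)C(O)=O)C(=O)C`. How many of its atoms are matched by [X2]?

4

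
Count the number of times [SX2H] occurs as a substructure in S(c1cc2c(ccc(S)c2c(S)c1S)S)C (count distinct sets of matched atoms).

[SX2H] is the SMARTS for a thiol: an aliphatic sulfur with two connections, one being H.
The molecule carries 4 separate instances of a thiol (-SH) meeting every constraint; each maps to a distinct set of atoms, giving 4 matches.

4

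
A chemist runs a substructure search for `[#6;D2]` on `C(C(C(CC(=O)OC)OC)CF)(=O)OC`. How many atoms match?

The query [#6;D2] means: any carbon bonded to exactly two heavy atoms.
Check the 15 heavy atoms by environment: 2× C (D2) → match; 4× C (D3) → no; 2× O (D1) → no; 3× O (D2) → no; 3× C (D1) → no; 1× F (D1) → no.
That gives 2 matching atoms.

2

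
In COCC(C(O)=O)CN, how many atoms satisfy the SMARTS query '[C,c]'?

5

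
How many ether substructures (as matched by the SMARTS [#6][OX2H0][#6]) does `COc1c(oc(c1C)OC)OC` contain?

3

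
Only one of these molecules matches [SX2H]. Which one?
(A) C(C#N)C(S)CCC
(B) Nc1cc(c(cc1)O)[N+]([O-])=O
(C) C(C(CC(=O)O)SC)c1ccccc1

[SX2H] describes an aliphatic sulfur with two connections, one being H (a thiol).
(A) contains a thiol (-SH), which satisfies every atom and bond constraint.
(B) has a hydroxyl group (-OH) but it is an -OH, not an -SH.
(C) has a methylthio ether (-SCH3) but the sulfur has H0 (bonded to two carbons), not H1.
So the answer is (A).

A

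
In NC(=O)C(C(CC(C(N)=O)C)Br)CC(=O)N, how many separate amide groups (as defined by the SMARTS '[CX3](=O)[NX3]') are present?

3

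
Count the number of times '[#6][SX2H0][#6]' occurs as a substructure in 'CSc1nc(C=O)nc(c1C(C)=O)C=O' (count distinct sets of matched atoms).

1

[#6][SX2H0][#6] is the SMARTS for a thioether: an aliphatic sulfur bridging two carbons with no H on the sulfur.
Exactly one fragment in the molecule meets all constraints, giving 1 match.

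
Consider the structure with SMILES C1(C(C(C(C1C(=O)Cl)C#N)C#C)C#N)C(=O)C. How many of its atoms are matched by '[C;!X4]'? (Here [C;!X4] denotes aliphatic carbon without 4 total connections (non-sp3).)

6

The query [C;!X4] means: aliphatic carbon that does not have four total connections.
Check the 17 heavy atoms by environment: 6× C (X4) → no; 4× C (X2) → match; 2× N (X1) → no; 2× C (X3) → match; 2× O (X1) → no; 1× Cl (X1) → no.
Summing the matching environments: 4 + 2 = 6 matching atoms.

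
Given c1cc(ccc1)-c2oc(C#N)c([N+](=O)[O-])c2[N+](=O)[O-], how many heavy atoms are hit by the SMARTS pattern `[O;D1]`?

The query [O;D1] means: aliphatic oxygen bonded to exactly one heavy atom.
Check the 19 heavy atoms by environment: 1× o (aromatic, D2) → no; 5× c (aromatic, D3) → no; 1× C (D2) → no; 1× N (D1) → no; 2× N (charge +1, D3) → no; 2× O (charge -1, D1) → match; 2× O (D1) → match; 5× c (aromatic, D2) → no.
Summing the matching environments: 2 + 2 = 4 matching atoms.

4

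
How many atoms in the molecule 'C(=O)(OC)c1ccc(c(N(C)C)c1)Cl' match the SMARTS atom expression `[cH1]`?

The query [cH1] means: aromatic carbon bearing exactly one hydrogen.
Check the 14 heavy atoms by environment: 3× c (aromatic, H0) → no; 3× c (aromatic, H1) → match; 1× C (H0) → no; 2× O (H0) → no; 3× C (H3) → no; 1× N (H0) → no; 1× Cl (H0) → no.
That gives 3 matching atoms.

3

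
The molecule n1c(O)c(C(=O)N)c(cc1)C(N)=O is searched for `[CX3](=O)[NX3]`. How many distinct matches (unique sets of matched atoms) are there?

[CX3](=O)[NX3] is the SMARTS for an amide: a carbonyl carbon bonded to a trivalent nitrogen.
The molecule carries 2 separate instances of a primary amide (-C(=O)NH2) meeting every constraint; each maps to a distinct set of atoms, giving 2 matches.

2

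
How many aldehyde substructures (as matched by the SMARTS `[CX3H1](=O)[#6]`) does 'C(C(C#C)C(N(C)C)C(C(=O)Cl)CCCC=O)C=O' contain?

[CX3H1](=O)[#6] is the SMARTS for an aldehyde: an sp2 carbon with one H, double-bonded to O and single-bonded to carbon.
The molecule carries 2 separate instances of an aldehyde (-CHO) meeting every constraint; each maps to a distinct set of atoms, giving 2 matches.

2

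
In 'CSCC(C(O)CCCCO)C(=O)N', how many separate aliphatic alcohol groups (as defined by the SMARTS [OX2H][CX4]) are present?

2

[OX2H][CX4] is the SMARTS for an aliphatic alcohol: a hydroxyl oxygen bound to an sp3 (X4) carbon.
The molecule carries 2 separate instances of a hydroxyl group (-OH) meeting every constraint; each maps to a distinct set of atoms, giving 2 matches.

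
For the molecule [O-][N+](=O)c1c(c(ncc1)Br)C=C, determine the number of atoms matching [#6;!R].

Check the 12 heavy atoms by environment: 1× n (aromatic, in 6-ring) → no; 5× c (aromatic, in 6-ring) → no; 2× C (acyclic) → match; 1× Br (acyclic) → no; 1× N (charge +1, acyclic) → no; 1× O (charge -1, acyclic) → no; 1× O (acyclic) → no.
That gives 2 matching atoms.

2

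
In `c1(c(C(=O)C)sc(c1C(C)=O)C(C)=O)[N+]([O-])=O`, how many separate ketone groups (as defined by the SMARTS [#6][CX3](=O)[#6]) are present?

3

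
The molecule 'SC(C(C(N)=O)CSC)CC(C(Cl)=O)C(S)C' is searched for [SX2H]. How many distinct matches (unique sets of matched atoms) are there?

2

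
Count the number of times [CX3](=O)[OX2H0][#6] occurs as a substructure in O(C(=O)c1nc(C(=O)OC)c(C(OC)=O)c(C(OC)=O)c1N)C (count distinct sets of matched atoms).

4

[CX3](=O)[OX2H0][#6] is the SMARTS for an ester: a carbonyl carbon bonded to an oxygen that is itself bonded to carbon (no H on that O).
The molecule carries 4 separate instances of a methyl-ester group (-C(=O)OCH3) meeting every constraint; each maps to a distinct set of atoms, giving 4 matches.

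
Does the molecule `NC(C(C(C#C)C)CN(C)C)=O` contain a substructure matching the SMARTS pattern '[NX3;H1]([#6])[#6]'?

The pattern [NX3;H1]([#6])[#6] describes a trivalent nitrogen with one H, bonded to two carbons — a secondary amine.
The closest candidate here is a dimethylamino group (-N(CH3)2), but the nitrogen has H0, not H1. No other fragment satisfies the full query, so there is no match.

No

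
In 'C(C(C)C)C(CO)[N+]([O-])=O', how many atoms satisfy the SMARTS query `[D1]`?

The query [D1] means: atom with exactly one heavy-atom neighbour (degree 1).
Check the 10 heavy atoms by environment: 2× C (D2) → no; 2× C (D3) → no; 2× C (D1) → match; 2× O (D1) → match; 1× N (charge +1, D3) → no; 1× O (charge -1, D1) → match.
Summing the matching environments: 2 + 2 + 1 = 5 matching atoms.

5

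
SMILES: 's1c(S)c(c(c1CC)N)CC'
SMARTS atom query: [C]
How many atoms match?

4

The query [C] means: uppercase C matches aliphatic (non-aromatic) carbon only.
Check the 11 heavy atoms by environment: 1× s (aromatic) → no; 4× c (aromatic) → no; 1× N → no; 4× C → match; 1× S → no.
That gives 4 matching atoms.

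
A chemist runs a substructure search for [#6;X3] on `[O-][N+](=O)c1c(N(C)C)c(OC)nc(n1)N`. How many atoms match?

4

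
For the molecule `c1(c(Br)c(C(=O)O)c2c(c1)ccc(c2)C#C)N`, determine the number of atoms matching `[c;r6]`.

10

The query [c;r6] means: aromatic carbon that belongs to a six-membered ring.
Check the 17 heavy atoms by environment: 10× c (aromatic, in 6-ring) → match; 3× C (acyclic) → no; 2× O (acyclic) → no; 1× N (acyclic) → no; 1× Br (acyclic) → no.
That gives 10 matching atoms.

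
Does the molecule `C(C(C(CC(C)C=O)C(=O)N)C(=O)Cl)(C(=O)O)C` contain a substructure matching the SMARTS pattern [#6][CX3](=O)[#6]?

The pattern [#6][CX3](=O)[#6] describes a carbonyl carbon (no H) flanked by two carbons — a ketone.
The closest candidate here is a carboxylic acid group (-C(=O)OH), but one neighbour of the carbonyl carbon is O, not C. No other fragment satisfies the full query, so there is no match.

No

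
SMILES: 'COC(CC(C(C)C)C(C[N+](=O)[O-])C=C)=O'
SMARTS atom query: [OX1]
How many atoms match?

Check the 16 heavy atoms by environment: 8× C (X4) → no; 3× C (X3) → no; 1× N (charge +1, X3) → no; 1× O (charge -1, X1) → match; 2× O (X1) → match; 1× O (X2) → no.
Summing the matching environments: 1 + 2 = 3 matching atoms.

3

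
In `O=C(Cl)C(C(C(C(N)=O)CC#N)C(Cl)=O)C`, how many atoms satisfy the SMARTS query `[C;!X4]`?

The query [C;!X4] means: aliphatic carbon that does not have four total connections.
Check the 16 heavy atoms by environment: 5× C (X4) → no; 3× C (X3) → match; 3× O (X1) → no; 2× Cl (X1) → no; 1× C (X2) → match; 1× N (X1) → no; 1× N (X3) → no.
Summing the matching environments: 3 + 1 = 4 matching atoms.

4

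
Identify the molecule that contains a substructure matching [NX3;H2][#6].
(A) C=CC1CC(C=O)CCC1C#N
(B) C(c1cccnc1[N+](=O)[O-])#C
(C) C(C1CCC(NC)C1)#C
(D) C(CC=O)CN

D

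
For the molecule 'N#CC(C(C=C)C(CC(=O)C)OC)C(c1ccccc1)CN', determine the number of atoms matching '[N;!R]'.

2

Check the 22 heavy atoms by environment: 12× C (acyclic) → no; 2× N (acyclic) → match; 6× c (aromatic, in 6-ring) → no; 2× O (acyclic) → no.
That gives 2 matching atoms.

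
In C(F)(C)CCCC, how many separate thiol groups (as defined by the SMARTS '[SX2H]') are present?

0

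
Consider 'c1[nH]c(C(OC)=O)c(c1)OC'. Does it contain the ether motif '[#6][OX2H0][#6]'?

The pattern [#6][OX2H0][#6] describes an aliphatic oxygen bridging two carbons with no H on the oxygen — an ether.
The molecule carries a methoxy ether (-OCH3), whose atoms satisfy every constraint of the query, so the pattern matches.

Yes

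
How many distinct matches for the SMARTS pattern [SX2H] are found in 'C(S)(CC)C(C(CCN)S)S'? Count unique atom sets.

3

[SX2H] is the SMARTS for a thiol: an aliphatic sulfur with two connections, one being H.
The molecule carries 3 separate instances of a thiol (-SH) meeting every constraint; each maps to a distinct set of atoms, giving 3 matches.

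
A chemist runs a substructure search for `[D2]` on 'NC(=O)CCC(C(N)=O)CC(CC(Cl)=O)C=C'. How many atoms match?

The query [D2] means: atom with exactly two heavy-atom neighbours.
Check the 17 heavy atoms by environment: 5× C (D2) → match; 5× C (D3) → no; 3× O (D1) → no; 2× N (D1) → no; 1× C (D1) → no; 1× Cl (D1) → no.
That gives 5 matching atoms.

5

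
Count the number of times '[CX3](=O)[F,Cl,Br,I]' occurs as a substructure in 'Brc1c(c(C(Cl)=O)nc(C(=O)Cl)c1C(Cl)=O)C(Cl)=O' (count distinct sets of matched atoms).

[CX3](=O)[F,Cl,Br,I] is the SMARTS for an acyl halide: a carbonyl carbon bonded to a halogen.
The molecule carries 4 separate instances of an acyl chloride (-C(=O)Cl) meeting every constraint; each maps to a distinct set of atoms, giving 4 matches.

4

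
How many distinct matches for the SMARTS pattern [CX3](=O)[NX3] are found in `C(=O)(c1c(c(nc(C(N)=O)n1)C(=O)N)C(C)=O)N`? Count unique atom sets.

[CX3](=O)[NX3] is the SMARTS for an amide: a carbonyl carbon bonded to a trivalent nitrogen.
The molecule carries 3 separate instances of a primary amide (-C(=O)NH2) meeting every constraint; each maps to a distinct set of atoms, giving 3 matches.

3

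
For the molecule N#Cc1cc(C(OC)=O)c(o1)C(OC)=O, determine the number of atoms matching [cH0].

The query [cH0] means: aromatic carbon with no attached hydrogen (substituted or ring-fusion).
Check the 15 heavy atoms by environment: 1× o (aromatic, H0) → no; 3× c (aromatic, H0) → match; 1× c (aromatic, H1) → no; 3× C (H0) → no; 4× O (H0) → no; 2× C (H3) → no; 1× N (H0) → no.
That gives 3 matching atoms.

3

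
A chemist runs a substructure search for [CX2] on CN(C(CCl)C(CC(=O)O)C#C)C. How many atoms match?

2

The query [CX2] means: C with X2: aliphatic carbon with exactly 2 total connections.
Check the 13 heavy atoms by environment: 6× C (X4) → no; 2× C (X2) → match; 1× N (X3) → no; 1× Cl (X1) → no; 1× C (X3) → no; 1× O (X1) → no; 1× O (X2) → no.
That gives 2 matching atoms.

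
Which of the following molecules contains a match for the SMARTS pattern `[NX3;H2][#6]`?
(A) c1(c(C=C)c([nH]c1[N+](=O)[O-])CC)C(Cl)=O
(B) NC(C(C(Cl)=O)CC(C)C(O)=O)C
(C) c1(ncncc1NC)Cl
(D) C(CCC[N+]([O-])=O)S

B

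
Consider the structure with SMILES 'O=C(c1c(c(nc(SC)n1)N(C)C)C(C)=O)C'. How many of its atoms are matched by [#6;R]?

4

Check the 17 heavy atoms by environment: 2× n (aromatic, in 6-ring) → no; 4× c (aromatic, in 6-ring) → match; 1× S (acyclic) → no; 7× C (acyclic) → no; 2× O (acyclic) → no; 1× N (acyclic) → no.
That gives 4 matching atoms.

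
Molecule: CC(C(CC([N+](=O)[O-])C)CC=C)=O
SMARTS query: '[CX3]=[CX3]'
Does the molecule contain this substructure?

Yes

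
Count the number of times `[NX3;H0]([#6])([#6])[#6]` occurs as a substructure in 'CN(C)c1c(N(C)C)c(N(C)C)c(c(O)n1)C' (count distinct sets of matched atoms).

[NX3;H0]([#6])([#6])[#6] is the SMARTS for a tertiary amine: a trivalent nitrogen with no H, bonded to three carbons.
The molecule carries 3 separate instances of a dimethylamino group (-N(CH3)2) meeting every constraint; each maps to a distinct set of atoms, giving 3 matches.

3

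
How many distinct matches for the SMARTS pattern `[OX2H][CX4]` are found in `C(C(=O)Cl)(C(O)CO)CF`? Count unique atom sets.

2

[OX2H][CX4] is the SMARTS for an aliphatic alcohol: a hydroxyl oxygen bound to an sp3 (X4) carbon.
The molecule carries 2 separate instances of a hydroxyl group (-OH) meeting every constraint; each maps to a distinct set of atoms, giving 2 matches.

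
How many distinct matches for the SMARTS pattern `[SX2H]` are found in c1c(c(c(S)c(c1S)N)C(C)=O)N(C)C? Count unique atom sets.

2

[SX2H] is the SMARTS for a thiol: an aliphatic sulfur with two connections, one being H.
The molecule carries 2 separate instances of a thiol (-SH) meeting every constraint; each maps to a distinct set of atoms, giving 2 matches.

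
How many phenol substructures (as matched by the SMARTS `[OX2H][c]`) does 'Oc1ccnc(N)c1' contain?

1

[OX2H][c] is the SMARTS for a phenol: a hydroxyl oxygen attached to an aromatic carbon.
Exactly one fragment in the molecule meets all constraints, giving 1 match.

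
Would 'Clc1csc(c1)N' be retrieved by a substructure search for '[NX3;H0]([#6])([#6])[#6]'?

No

The pattern [NX3;H0]([#6])([#6])[#6] describes a trivalent nitrogen with no H, bonded to three carbons — a tertiary amine.
The closest candidate here is a primary amino group (-NH2), but the nitrogen has H2, not H0 with three carbons. No other fragment satisfies the full query, so there is no match.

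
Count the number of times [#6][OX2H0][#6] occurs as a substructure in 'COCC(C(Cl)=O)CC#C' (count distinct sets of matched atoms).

1

[#6][OX2H0][#6] is the SMARTS for an ether: an aliphatic oxygen bridging two carbons with no H on the oxygen.
Exactly one fragment in the molecule meets all constraints, giving 1 match.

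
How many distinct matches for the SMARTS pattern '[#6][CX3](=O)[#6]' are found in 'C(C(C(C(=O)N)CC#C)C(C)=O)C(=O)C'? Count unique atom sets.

[#6][CX3](=O)[#6] is the SMARTS for a ketone: a carbonyl carbon (no H) flanked by two carbons.
The molecule carries 2 separate instances of an acetyl/ketone group (-C(=O)CH3) meeting every constraint; each maps to a distinct set of atoms, giving 2 matches.

2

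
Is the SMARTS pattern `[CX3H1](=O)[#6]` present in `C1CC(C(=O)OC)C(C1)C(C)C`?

The pattern [CX3H1](=O)[#6] describes an sp2 carbon with one H, double-bonded to O and single-bonded to carbon — an aldehyde.
The closest candidate here is a methyl-ester group (-C(=O)OCH3), but the carbonyl carbon has H0, not H1. No other fragment satisfies the full query, so there is no match.

No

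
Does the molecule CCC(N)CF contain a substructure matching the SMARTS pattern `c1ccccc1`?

No

The pattern c1ccccc1 describes six aromatic carbons in a ring — a benzene ring.
The closest candidate here is a methyl group (-CH3), but no six-membered all-carbon aromatic ring is present. No other fragment satisfies the full query, so there is no match.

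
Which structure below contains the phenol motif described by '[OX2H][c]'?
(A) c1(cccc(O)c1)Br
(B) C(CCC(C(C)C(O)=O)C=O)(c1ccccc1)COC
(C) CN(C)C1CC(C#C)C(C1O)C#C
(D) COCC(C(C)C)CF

A

[OX2H][c] describes a hydroxyl oxygen attached to an aromatic carbon (a phenol).
(A) contains a hydroxyl group (-OH), which satisfies every atom and bond constraint.
(B) has a methoxy ether (-OCH3) but the oxygen has H0, not H1.
(C) has a hydroxyl group (-OH) but the -OH is on an aliphatic carbon, not an aromatic c.
(D) has a methoxy ether (-OCH3) but the oxygen has H0, not H1.
So the answer is (A).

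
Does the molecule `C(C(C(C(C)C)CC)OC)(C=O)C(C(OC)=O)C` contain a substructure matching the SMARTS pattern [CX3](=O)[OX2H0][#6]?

Yes

The pattern [CX3](=O)[OX2H0][#6] describes a carbonyl carbon bonded to an oxygen that is itself bonded to carbon (no H on that O) — an ester.
The molecule carries a methyl-ester group (-C(=O)OCH3), whose atoms satisfy every constraint of the query, so the pattern matches.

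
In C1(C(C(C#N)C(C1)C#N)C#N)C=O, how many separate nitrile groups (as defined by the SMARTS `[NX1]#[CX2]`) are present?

[NX1]#[CX2] is the SMARTS for a nitrile: a nitrogen triple-bonded to a two-connected carbon.
The molecule carries 3 separate instances of a nitrile (-C#N) meeting every constraint; each maps to a distinct set of atoms, giving 3 matches.

3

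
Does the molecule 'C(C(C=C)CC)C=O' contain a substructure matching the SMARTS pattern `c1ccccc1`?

No

The pattern c1ccccc1 describes six aromatic carbons in a ring — a benzene ring.
The closest candidate here is a methyl group (-CH3), but no six-membered all-carbon aromatic ring is present. No other fragment satisfies the full query, so there is no match.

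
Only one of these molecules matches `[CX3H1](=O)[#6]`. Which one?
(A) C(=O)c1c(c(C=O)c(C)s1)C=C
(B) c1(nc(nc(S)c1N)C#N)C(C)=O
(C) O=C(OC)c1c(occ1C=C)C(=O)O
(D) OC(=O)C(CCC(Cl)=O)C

A

[CX3H1](=O)[#6] describes an sp2 carbon with one H, double-bonded to O and single-bonded to carbon (an aldehyde).
(A) contains an aldehyde (-CHO), which satisfies every atom and bond constraint.
(B) has an acetyl/ketone group (-C(=O)CH3) but the carbonyl carbon has H0 (two carbon neighbours), not H1.
(C) has a carboxylic acid group (-C(=O)OH) but the carbonyl carbon has H0 and is bonded to O, not H1.
(D) has a carboxylic acid group (-C(=O)OH) but the carbonyl carbon has H0 and is bonded to O, not H1.
So the answer is (A).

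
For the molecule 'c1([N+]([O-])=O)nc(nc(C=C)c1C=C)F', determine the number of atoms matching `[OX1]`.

2

Check the 14 heavy atoms by environment: 2× n (aromatic, X2) → no; 4× c (aromatic, X3) → no; 4× C (X3) → no; 1× F (X1) → no; 1× N (charge +1, X3) → no; 1× O (charge -1, X1) → match; 1× O (X1) → match.
Summing the matching environments: 1 + 1 = 2 matching atoms.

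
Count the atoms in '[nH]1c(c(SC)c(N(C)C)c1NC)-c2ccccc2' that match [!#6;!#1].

4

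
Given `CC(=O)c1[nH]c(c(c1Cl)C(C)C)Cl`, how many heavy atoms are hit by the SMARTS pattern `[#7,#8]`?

The query [#7,#8] means: nitrogen or oxygen (comma = OR).
Check the 13 heavy atoms by environment: 1× n (aromatic) → match; 4× c (aromatic) → no; 5× C → no; 1× O → match; 2× Cl → no.
Summing the matching environments: 1 + 1 = 2 matching atoms.

2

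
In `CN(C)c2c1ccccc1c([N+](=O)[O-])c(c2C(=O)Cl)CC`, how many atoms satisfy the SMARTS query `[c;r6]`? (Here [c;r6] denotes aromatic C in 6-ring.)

The query [c;r6] means: aromatic carbon that belongs to a six-membered ring.
Check the 21 heavy atoms by environment: 10× c (aromatic, in 6-ring) → match; 1× N (acyclic) → no; 5× C (acyclic) → no; 1× N (charge +1, acyclic) → no; 1× O (charge -1, acyclic) → no; 2× O (acyclic) → no; 1× Cl (acyclic) → no.
That gives 10 matching atoms.

10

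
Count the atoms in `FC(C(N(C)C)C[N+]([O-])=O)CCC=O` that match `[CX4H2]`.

Check the 14 heavy atoms by environment: 3× C (H2, X4) → match; 2× C (H1, X4) → no; 1× C (H1, X3) → no; 2× O (H0, X1) → no; 1× N (charge +1, H0, X3) → no; 1× O (charge -1, H0, X1) → no; 1× F (H0, X1) → no; 1× N (H0, X3) → no; 2× C (H3, X4) → no.
That gives 3 matching atoms.

3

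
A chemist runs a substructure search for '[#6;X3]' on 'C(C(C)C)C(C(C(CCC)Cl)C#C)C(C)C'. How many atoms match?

0

Check the 16 heavy atoms by environment: 13× C (X4) → no; 2× C (X2) → no; 1× Cl (X1) → no.
No environment satisfies the query, so 0 matching atoms.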